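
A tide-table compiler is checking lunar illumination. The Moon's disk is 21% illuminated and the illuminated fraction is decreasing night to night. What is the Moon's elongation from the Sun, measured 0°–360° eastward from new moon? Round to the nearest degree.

305°

Invert f = (1 − cos θ)/2 to get cos θ = 1 − 2(0.21) = 0.580, hence θ₀ = arccos 0.580 = 54.5°.
Since the Moon is past full (waning), take the reflex angle: θ = 360° − 54.5° = 305.5°.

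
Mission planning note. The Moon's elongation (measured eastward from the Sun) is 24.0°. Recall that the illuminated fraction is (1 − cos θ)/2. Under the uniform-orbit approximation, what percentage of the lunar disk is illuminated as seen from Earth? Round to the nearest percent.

4%

f = (1 − cos 24.0°)/2 = (1 − 0.914)/2 ≈ 0.043, i.e. 4%.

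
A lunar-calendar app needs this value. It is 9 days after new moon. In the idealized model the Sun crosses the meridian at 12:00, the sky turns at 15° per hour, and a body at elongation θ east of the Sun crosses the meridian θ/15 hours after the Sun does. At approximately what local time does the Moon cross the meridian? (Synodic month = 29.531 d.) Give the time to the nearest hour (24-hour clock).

19:00

The Moon has covered 9/29.531 of its cycle, so θ ≈ 360° × 9/29.531 = 109.7°.
At 15° of sky rotation per hour, 109.7° corresponds to a 7.31 h lag.
12:00 + 7.31 h ≈ 19:19 → 19:00 to the nearest hour.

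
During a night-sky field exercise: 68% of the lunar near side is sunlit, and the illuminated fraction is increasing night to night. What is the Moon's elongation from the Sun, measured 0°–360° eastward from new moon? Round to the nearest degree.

cos θ = 1 − 2f = -0.360, giving a principal value of 111.1°.
The Moon is waxing (0°–180°), so θ = 111.1° directly.

111°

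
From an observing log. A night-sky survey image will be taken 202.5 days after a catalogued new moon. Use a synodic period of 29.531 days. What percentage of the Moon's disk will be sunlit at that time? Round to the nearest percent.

19%

202.5 d spans 6 complete synodic months (6 × 29.531 = 177.19 d) plus 25.31 d.
The Moon has covered 25.31/29.531 of its cycle, so θ ≈ 360° × 25.31/29.531 = 308.6°.
Illuminated fraction = (1 − cos 308.6°)/2 = (1 − 0.624)/2 ≈ 0.188, so 19%.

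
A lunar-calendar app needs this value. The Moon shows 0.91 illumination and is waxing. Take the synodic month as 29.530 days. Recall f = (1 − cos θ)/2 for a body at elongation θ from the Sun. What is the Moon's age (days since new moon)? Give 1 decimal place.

11.9 days

cos θ = 1 − 2f = -0.820, giving a principal value of 145.1°.
Before full moon the principal value applies: θ = 145.1°.
At 360°/29.530 d per day, 145.1° corresponds to 11.90 days.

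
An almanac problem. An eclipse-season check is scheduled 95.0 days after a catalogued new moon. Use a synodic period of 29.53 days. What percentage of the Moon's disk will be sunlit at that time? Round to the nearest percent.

40%

Reduce mod P: 95.0 − 3×29.53 = 6.41 d into the current lunation.
The Moon has covered 6.41/29.53 of its cycle, so θ ≈ 360° × 6.41/29.53 = 78.1°.
With cos θ = 0.205, the lit fraction is (1 − 0.205)/2 ≈ 0.397, so 40%.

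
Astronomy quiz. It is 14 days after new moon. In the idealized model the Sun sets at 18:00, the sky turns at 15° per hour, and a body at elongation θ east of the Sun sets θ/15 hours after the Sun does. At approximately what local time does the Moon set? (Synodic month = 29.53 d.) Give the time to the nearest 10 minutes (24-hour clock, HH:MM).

Elongation θ = 360° × 14/29.53 ≈ 170.7°.
Delay after the Sun = 170.7° / (15°/h) ≈ 11.38 h.
18:00 + 11.378 h ≈ 05:23 → 05:20 to the nearest ten minutes.

05:20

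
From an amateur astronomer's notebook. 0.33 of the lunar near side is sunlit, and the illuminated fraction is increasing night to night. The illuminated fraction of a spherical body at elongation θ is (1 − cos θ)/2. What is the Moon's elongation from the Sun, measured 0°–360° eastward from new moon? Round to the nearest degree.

70°

cos θ = 1 − 2f = 0.340, giving a principal value of 70.1°.
Waxing ⇒ before full, so θ = 70.1°.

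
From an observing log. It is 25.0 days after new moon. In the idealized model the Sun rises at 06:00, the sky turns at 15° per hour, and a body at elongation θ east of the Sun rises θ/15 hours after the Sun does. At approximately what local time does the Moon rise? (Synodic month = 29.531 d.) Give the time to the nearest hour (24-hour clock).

Elongation θ = 360° × 25.0/29.531 ≈ 304.8°.
Delay after the Sun = 304.8° / (15°/h) ≈ 20.32 h.
06:00 + 20.32 h ≈ 02:19 → 02:00 to the nearest hour.

02:00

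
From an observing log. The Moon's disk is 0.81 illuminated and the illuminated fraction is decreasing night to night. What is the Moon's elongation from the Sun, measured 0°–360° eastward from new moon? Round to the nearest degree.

232°

From f = (1 − cos θ)/2: cos θ = 1 − 2×0.81 = -0.620; arccos → 128.3°.
Waning ⇒ past full, so θ = 360° − 128.3° = 231.7°.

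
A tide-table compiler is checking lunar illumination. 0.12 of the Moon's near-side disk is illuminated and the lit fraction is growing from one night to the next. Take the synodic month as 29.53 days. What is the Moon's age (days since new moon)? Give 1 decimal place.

From f = (1 − cos θ)/2: cos θ = 1 − 2×0.12 = 0.760; arccos → 40.5°.
The Moon is waxing (0°–180°), so θ = 40.5° directly.
Age = 29.53 × 40.5°/360° ≈ 3.33 days.

3.3 days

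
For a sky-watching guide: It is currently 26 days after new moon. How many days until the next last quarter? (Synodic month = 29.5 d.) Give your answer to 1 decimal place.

25.6 days

Last quarter is 0.75 of the way through the cycle: age 0.75 × 29.5 = 22.125 d.
This lunation's last quarter (22.125 d) has passed, so add one period: 51.625 − 26 = 25.625 days.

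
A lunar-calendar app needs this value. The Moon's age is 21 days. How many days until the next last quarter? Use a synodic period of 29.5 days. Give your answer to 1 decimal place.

1.1 days

Last quarter is 0.75 of the way through the cycle: age 0.75 × 29.5 = 22.125 d.
So 1.125 days remain (22.125 − 21).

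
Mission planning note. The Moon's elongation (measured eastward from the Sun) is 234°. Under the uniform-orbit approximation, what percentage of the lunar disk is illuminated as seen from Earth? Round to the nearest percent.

Half-versine of 234°: (1 − (-0.588))/2 = 0.794, i.e. 79%.

79%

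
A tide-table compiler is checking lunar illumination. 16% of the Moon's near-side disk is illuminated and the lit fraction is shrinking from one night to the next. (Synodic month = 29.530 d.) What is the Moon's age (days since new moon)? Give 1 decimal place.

From f = (1 − cos θ)/2: cos θ = 1 − 2×0.16 = 0.680; arccos → 47.2°.
Since the Moon is past full (waning), take the reflex angle: θ = 360° − 47.2° = 312.8°.
At 360°/29.530 d per day, 312.8° corresponds to 25.66 days.

25.7 days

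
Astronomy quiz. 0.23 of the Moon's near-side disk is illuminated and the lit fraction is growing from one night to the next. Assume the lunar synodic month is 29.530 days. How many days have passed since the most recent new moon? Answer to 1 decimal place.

4.7 days

From f = (1 − cos θ)/2: cos θ = 1 − 2×0.23 = 0.540; arccos → 57.3°.
Before full moon the principal value applies: θ = 57.3°.
At 360°/29.530 d per day, 57.3° corresponds to 4.70 days.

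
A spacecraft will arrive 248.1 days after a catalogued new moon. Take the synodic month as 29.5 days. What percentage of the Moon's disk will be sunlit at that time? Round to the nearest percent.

92%

248.1/29.5 = 8.410 lunations, so 8 complete cycles and 12.10 d into the next.
Phase angle: θ = 360°·(12.10 d)/(29.5 d) = 147.7°.
cos 147.7° = (-0.845), so f = (1 − (-0.845))/2 = 0.922, so 92%.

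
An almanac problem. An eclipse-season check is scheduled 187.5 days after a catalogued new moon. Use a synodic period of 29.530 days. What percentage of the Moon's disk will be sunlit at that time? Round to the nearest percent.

Reduce mod P: 187.5 − 6×29.530 = 10.32 d into the current lunation.
Elongation θ = 360° × 10.32/29.530 ≈ 125.8°.
With cos θ = (-0.585), the lit fraction is (1 − (-0.585))/2 ≈ 0.793, so 79%.

79%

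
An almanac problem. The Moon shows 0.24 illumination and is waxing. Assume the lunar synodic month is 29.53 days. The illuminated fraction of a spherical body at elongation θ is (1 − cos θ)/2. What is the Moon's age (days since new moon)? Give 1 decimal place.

Invert f = (1 − cos θ)/2 to get cos θ = 1 − 2(0.24) = 0.520, hence θ₀ = arccos 0.520 = 58.7°.
Before full moon the principal value applies: θ = 58.7°.
Age = 29.53 × 58.7°/360° ≈ 4.81 days.

4.8 days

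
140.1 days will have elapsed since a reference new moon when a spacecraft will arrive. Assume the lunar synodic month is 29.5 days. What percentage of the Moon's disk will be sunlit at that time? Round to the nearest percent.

50%

140.1/29.5 = 4.749 lunations, so 4 complete cycles and 22.10 d into the next.
Elongation θ = 360° × 22.10/29.5 ≈ 269.7°.
Illuminated fraction = (1 − cos 269.7°)/2 = (1 − (-0.005))/2 ≈ 0.503, so 50%.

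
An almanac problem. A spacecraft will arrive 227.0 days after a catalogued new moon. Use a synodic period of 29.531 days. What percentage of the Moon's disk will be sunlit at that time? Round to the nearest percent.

227.0/29.531 = 7.687 lunations, so 7 complete cycles and 20.28 d into the next.
Elongation θ = 360° × 20.28/29.531 ≈ 247.3°.
With cos θ = (-0.387), the lit fraction is (1 − (-0.387))/2 ≈ 0.693, so 69%.

69%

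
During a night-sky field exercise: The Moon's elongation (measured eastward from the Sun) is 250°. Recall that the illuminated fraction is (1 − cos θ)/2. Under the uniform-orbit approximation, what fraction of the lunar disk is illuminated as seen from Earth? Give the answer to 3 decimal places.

cos 250° = (-0.342), so f = (1 − (-0.342))/2 = 0.671.

0.671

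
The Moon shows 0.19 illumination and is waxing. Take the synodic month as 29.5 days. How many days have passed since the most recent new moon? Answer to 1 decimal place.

From f = (1 − cos θ)/2: cos θ = 1 − 2×0.19 = 0.620; arccos → 51.7°.
The Moon is waxing (0°–180°), so θ = 51.7° directly.
That fraction of the synodic month is 51.7/360 × 29.5 d ≈ 4.24 d.

4.2 days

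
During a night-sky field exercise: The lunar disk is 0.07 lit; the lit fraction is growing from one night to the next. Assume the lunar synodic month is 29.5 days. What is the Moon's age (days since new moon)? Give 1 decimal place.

cos θ = 1 − 2f = 0.860, giving a principal value of 30.7°.
Waxing ⇒ before full, so θ = 30.7°.
At 360°/29.5 d per day, 30.7° corresponds to 2.51 days.

2.5 days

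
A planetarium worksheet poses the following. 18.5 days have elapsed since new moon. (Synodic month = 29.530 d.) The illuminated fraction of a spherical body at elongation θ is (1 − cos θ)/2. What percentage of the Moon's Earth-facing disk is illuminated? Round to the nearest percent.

Phase angle: θ = 360°·(18.5 d)/(29.530 d) = 225.5°.
cos 225.5° = (-0.700), so f = (1 − (-0.700))/2 = 0.850, so 85%.

85%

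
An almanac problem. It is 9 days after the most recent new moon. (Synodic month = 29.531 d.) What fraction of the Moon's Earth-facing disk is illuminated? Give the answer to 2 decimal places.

The Moon has covered 9/29.531 of its cycle, so θ ≈ 360° × 9/29.531 = 109.7°.
Illuminated fraction = (1 − cos 109.7°)/2 = (1 − (-0.337))/2 ≈ 0.669.

0.67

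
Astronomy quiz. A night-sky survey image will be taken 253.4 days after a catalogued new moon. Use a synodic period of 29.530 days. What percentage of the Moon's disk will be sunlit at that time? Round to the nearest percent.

253.4/29.530 = 8.581 lunations, so 8 complete cycles and 17.16 d into the next.
Phase angle: θ = 360°·(17.16 d)/(29.530 d) = 209.2°.
With cos θ = (-0.873), the lit fraction is (1 − (-0.873))/2 ≈ 0.936, so 94%.

94%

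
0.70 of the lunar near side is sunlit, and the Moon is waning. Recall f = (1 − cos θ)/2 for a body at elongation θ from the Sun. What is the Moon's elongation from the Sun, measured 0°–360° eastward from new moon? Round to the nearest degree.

Invert f = (1 − cos θ)/2 to get cos θ = 1 − 2(0.70) = -0.400, hence θ₀ = arccos -0.400 = 113.6°.
Since the Moon is past full (waning), take the reflex angle: θ = 360° − 113.6° = 246.4°.

246°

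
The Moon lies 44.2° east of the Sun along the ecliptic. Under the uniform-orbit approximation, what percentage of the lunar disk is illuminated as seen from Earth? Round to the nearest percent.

f = (1 − cos 44.2°)/2 = (1 − 0.717)/2 ≈ 0.142, i.e. 14%.

14%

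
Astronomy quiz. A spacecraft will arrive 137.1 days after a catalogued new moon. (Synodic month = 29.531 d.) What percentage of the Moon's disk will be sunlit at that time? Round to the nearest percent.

Reduce mod P: 137.1 − 4×29.531 = 18.98 d into the current lunation.
The Moon has covered 18.98/29.531 of its cycle, so θ ≈ 360° × 18.98/29.531 = 231.3°.
With cos θ = (-0.625), the lit fraction is (1 − (-0.625))/2 ≈ 0.812, so 81%.

81%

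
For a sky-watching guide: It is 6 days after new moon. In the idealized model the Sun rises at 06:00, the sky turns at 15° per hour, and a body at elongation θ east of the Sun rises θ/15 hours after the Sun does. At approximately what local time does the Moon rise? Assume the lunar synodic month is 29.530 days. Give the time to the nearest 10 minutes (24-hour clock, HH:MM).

Elongation θ = 360° × 6/29.530 ≈ 73.1°.
Delay after the Sun = 73.1° / (15°/h) ≈ 4.88 h.
06:00 + 4.876 h ≈ 10:53 → 10:50 to the nearest ten minutes.

10:50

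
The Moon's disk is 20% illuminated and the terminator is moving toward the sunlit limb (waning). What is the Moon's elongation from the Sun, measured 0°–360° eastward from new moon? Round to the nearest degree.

cos θ = 1 − 2f = 0.600, giving a principal value of 53.1°.
Waning ⇒ past full, so θ = 360° − 53.1° = 306.9°.

307°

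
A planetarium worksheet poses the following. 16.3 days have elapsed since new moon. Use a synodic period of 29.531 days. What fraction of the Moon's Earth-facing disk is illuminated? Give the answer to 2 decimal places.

Elongation θ = 360° × 16.3/29.531 ≈ 198.7°.
Illuminated fraction = (1 − cos 198.7°)/2 = (1 − (-0.947))/2 ≈ 0.974.

0.97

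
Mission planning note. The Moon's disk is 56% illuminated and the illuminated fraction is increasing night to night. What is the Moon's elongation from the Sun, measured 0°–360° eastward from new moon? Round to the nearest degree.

cos θ = 1 − 2f = -0.120, giving a principal value of 96.9°.
Before full moon the principal value applies: θ = 96.9°.

97°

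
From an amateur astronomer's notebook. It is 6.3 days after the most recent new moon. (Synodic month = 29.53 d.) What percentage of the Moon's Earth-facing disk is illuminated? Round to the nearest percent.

The Moon has covered 6.3/29.53 of its cycle, so θ ≈ 360° × 6.3/29.53 = 76.8°.
Illuminated fraction = (1 − cos 76.8°)/2 = (1 − 0.228)/2 ≈ 0.386, so 39%.

39%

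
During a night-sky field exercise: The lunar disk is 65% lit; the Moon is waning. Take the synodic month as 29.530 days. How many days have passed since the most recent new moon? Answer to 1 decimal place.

From f = (1 − cos θ)/2: cos θ = 1 − 2×0.65 = -0.300; arccos → 107.5°.
A waning Moon lies in 180°–360°, so θ = 360° − 107.5° = 252.5°.
Age = 29.530 × 252.5°/360° ≈ 20.72 days.

20.7 days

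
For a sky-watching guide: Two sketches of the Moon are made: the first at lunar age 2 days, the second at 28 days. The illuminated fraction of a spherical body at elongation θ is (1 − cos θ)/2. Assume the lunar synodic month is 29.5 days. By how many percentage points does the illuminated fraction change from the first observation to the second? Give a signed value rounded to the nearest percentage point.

θ₁ = 360° × 2/29.5 = 24.4°, f₁ = (1 − cos θ₁)/2 = 0.045.
θ₂ = 360° × 28/29.5 = 341.7°, f₂ = (1 − cos θ₂)/2 = 0.025.
Change = f₂ − f₁ = -0.019 → -2 percentage points.

-2 percentage points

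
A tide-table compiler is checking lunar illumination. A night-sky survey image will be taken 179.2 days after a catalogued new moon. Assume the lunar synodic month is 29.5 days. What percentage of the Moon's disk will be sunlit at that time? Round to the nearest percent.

5%

179.2/29.5 = 6.075 lunations, so 6 complete cycles and 2.20 d into the next.
Elongation θ = 360° × 2.20/29.5 ≈ 26.8°.
cos 26.8° = 0.892, so f = (1 − 0.892)/2 = 0.054, so 5%.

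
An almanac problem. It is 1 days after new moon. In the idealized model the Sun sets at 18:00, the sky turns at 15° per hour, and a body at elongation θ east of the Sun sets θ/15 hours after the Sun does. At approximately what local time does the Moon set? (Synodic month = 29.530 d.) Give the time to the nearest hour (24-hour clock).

The Moon has covered 1/29.530 of its cycle, so θ ≈ 360° × 1/29.530 = 12.2°.
Delay after the Sun = 12.2° / (15°/h) ≈ 0.81 h.
18:00 + 0.81 h ≈ 18:49 → 19:00 to the nearest hour.

19:00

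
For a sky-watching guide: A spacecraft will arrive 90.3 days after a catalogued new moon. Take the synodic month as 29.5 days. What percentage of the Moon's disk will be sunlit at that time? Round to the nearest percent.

4%

90.3/29.5 = 3.061 lunations, so 3 complete cycles and 1.80 d into the next.
The Moon has covered 1.80/29.5 of its cycle, so θ ≈ 360° × 1.80/29.5 = 22.0°.
Illuminated fraction = (1 − cos 22.0°)/2 = (1 − 0.927)/2 ≈ 0.036, so 4%.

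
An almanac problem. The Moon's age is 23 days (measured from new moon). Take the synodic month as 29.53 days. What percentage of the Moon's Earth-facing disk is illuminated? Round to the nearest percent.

41%

The Moon has covered 23/29.53 of its cycle, so θ ≈ 360° × 23/29.53 = 280.4°.
cos 280.4° = 0.180, so f = (1 − 0.180)/2 = 0.410, so 41%.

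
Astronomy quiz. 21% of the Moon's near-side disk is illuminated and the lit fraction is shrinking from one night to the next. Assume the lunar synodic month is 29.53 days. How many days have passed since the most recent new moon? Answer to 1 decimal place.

25.1 days

Invert f = (1 − cos θ)/2 to get cos θ = 1 − 2(0.21) = 0.580, hence θ₀ = arccos 0.580 = 54.5°.
Since the Moon is past full (waning), take the reflex angle: θ = 360° − 54.5° = 305.5°.
At 360°/29.53 d per day, 305.5° corresponds to 25.06 days.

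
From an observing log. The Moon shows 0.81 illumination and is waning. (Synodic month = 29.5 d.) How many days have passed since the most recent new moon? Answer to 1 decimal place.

Invert f = (1 − cos θ)/2 to get cos θ = 1 − 2(0.81) = -0.620, hence θ₀ = arccos -0.620 = 128.3°.
Since the Moon is past full (waning), take the reflex angle: θ = 360° − 128.3° = 231.7°.
That fraction of the synodic month is 231.7/360 × 29.5 d ≈ 18.99 d.

19.0 days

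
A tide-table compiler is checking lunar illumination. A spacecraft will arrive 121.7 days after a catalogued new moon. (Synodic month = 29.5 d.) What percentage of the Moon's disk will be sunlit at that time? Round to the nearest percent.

121.7/29.5 = 4.125 lunations, so 4 complete cycles and 3.70 d into the next.
Elongation θ = 360° × 3.70/29.5 ≈ 45.2°.
cos 45.2° = 0.705, so f = (1 − 0.705)/2 = 0.147, so 15%.

15%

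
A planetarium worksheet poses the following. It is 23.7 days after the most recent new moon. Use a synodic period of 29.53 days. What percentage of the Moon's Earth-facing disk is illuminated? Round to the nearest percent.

34%

Elongation θ = 360° × 23.7/29.53 ≈ 288.9°.
Illuminated fraction = (1 − cos 288.9°)/2 = (1 − 0.324)/2 ≈ 0.338, so 34%.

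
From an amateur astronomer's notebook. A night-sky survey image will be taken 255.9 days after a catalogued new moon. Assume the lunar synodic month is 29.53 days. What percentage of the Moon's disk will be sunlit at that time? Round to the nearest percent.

75%

255.9 d spans 8 complete synodic months (8 × 29.53 = 236.24 d) plus 19.66 d.
The Moon has covered 19.66/29.53 of its cycle, so θ ≈ 360° × 19.66/29.53 = 239.7°.
Illuminated fraction = (1 − cos 239.7°)/2 = (1 − (-0.505))/2 ≈ 0.752, so 75%.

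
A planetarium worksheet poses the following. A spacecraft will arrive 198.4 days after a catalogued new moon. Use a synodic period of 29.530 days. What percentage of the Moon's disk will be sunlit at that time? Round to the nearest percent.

198.4 d spans 6 complete synodic months (6 × 29.530 = 177.18 d) plus 21.22 d.
Elongation θ = 360° × 21.22/29.530 ≈ 258.7°.
cos 258.7° = (-0.196), so f = (1 − (-0.196))/2 = 0.598, so 60%.

60%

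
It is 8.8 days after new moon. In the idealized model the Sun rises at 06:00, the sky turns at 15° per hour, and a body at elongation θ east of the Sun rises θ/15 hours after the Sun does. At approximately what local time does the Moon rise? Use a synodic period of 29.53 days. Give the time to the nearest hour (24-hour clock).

13:00

Phase angle: θ = 360°·(8.8 d)/(29.53 d) = 107.3°.
Delay after the Sun = 107.3° / (15°/h) ≈ 7.15 h.
06:00 + 7.15 h ≈ 13:09 → 13:00 to the nearest hour.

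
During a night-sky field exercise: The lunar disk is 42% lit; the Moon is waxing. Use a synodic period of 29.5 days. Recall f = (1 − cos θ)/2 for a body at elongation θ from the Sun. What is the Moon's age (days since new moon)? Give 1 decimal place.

6.6 days

Invert f = (1 − cos θ)/2 to get cos θ = 1 − 2(0.42) = 0.160, hence θ₀ = arccos 0.160 = 80.8°.
Waxing ⇒ before full, so θ = 80.8°.
Age = 29.5 × 80.8°/360° ≈ 6.62 days.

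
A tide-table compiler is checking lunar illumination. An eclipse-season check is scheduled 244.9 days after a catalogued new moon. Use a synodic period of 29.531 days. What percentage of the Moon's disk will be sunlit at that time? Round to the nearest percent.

63%

Reduce mod P: 244.9 − 8×29.531 = 8.65 d into the current lunation.
Phase angle: θ = 360°·(8.65 d)/(29.531 d) = 105.5°.
With cos θ = (-0.267), the lit fraction is (1 − (-0.267))/2 ≈ 0.633, so 63%.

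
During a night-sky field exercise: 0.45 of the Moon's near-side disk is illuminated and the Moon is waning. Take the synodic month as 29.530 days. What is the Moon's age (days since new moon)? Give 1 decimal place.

22.6 days

Invert f = (1 − cos θ)/2 to get cos θ = 1 − 2(0.45) = 0.100, hence θ₀ = arccos 0.100 = 84.3°.
Waning ⇒ past full, so θ = 360° − 84.3° = 275.7°.
That fraction of the synodic month is 275.7/360 × 29.530 d ≈ 22.62 d.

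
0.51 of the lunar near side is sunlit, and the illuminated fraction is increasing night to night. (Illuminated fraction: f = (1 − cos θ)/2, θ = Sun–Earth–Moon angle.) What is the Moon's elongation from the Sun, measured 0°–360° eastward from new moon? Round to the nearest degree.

From f = (1 − cos θ)/2: cos θ = 1 − 2×0.51 = -0.020; arccos → 91.1°.
The Moon is waxing (0°–180°), so θ = 91.1° directly.

91°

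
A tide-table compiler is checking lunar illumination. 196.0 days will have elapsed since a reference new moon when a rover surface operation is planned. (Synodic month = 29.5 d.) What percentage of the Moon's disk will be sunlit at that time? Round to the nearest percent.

196.0/29.5 = 6.644 lunations, so 6 complete cycles and 19.00 d into the next.
Phase angle: θ = 360°·(19.00 d)/(29.5 d) = 231.9°.
cos 231.9° = (-0.618), so f = (1 − (-0.618))/2 = 0.809, so 81%.

81%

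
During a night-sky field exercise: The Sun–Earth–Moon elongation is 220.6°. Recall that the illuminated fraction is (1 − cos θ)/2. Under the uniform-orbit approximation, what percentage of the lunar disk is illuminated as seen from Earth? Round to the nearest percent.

f = (1 − cos 220.6°)/2 = (1 − (-0.759))/2 ≈ 0.880, i.e. 88%.

88%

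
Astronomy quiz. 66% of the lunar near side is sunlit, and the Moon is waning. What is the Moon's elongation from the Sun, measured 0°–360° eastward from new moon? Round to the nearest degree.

251°

cos θ = 1 − 2f = -0.320, giving a principal value of 108.7°.
Waning ⇒ past full, so θ = 360° − 108.7° = 251.3°.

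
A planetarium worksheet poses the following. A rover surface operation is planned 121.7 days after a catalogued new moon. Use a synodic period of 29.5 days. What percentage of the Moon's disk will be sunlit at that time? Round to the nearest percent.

15%

Reduce mod P: 121.7 − 4×29.5 = 3.70 d into the current lunation.
The Moon has covered 3.70/29.5 of its cycle, so θ ≈ 360° × 3.70/29.5 = 45.2°.
With cos θ = 0.705, the lit fraction is (1 − 0.705)/2 ≈ 0.147, so 15%.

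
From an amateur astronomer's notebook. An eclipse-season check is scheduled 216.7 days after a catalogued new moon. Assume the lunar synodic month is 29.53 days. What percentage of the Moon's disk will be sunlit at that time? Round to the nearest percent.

216.7/29.53 = 7.338 lunations, so 7 complete cycles and 9.99 d into the next.
The Moon has covered 9.99/29.53 of its cycle, so θ ≈ 360° × 9.99/29.53 = 121.8°.
With cos θ = (-0.527), the lit fraction is (1 − (-0.527))/2 ≈ 0.763, so 76%.

76%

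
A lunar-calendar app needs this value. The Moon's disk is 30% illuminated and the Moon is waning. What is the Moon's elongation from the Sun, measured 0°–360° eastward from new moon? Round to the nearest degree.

From f = (1 − cos θ)/2: cos θ = 1 − 2×0.30 = 0.400; arccos → 66.4°.
Since the Moon is past full (waning), take the reflex angle: θ = 360° − 66.4° = 293.6°.

294°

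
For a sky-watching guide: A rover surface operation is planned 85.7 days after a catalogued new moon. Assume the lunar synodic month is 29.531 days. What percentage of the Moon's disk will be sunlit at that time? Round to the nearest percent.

Reduce mod P: 85.7 − 2×29.531 = 26.64 d into the current lunation.
The Moon has covered 26.64/29.531 of its cycle, so θ ≈ 360° × 26.64/29.531 = 324.7°.
Illuminated fraction = (1 − cos 324.7°)/2 = (1 − 0.816)/2 ≈ 0.092, so 9%.

9%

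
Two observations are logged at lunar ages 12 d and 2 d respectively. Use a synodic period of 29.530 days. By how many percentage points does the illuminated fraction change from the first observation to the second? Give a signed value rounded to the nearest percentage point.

-87 pp

First observation: θ = 360°·12/29.530 = 146.3°, so f = 0.916.
Second observation: θ = 24.4°, f = 0.045.
Δf = 0.045 − 0.916 = -0.871, i.e. -87 pp.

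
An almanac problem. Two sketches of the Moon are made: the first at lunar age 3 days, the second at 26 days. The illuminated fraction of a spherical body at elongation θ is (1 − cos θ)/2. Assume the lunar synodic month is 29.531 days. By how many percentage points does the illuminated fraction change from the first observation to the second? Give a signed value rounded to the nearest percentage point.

First observation: θ = 360°·3/29.531 = 36.6°, so f = 0.098.
Second observation: θ = 317.0°, f = 0.135.
Δf = 0.135 − 0.098 = +0.036, i.e. +4 pp.

+4 percentage points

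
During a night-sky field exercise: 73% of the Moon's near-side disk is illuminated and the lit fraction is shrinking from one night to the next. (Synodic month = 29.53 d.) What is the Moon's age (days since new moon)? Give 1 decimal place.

19.9 days

From f = (1 − cos θ)/2: cos θ = 1 − 2×0.73 = -0.460; arccos → 117.4°.
Since the Moon is past full (waning), take the reflex angle: θ = 360° − 117.4° = 242.6°.
Age = 29.53 × 242.6°/360° ≈ 19.90 days.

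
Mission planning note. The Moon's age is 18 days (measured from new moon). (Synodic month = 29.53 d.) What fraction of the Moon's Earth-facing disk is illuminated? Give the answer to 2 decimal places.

0.89

The Moon has covered 18/29.53 of its cycle, so θ ≈ 360° × 18/29.53 = 219.4°.
cos 219.4° = (-0.772), so f = (1 − (-0.772))/2 = 0.886.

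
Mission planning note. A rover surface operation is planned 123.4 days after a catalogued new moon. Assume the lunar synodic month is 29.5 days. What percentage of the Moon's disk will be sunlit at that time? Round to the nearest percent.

30%

123.4 d spans 4 complete synodic months (4 × 29.5 = 118.00 d) plus 5.40 d.
Elongation θ = 360° × 5.40/29.5 ≈ 65.9°.
cos 65.9° = 0.408, so f = (1 − 0.408)/2 = 0.296, so 30%.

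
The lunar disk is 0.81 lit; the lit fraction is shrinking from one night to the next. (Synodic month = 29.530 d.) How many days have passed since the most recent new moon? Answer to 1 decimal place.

cos θ = 1 − 2f = -0.620, giving a principal value of 128.3°.
Waning ⇒ past full, so θ = 360° − 128.3° = 231.7°.
At 360°/29.530 d per day, 231.7° corresponds to 19.00 days.

19.0 days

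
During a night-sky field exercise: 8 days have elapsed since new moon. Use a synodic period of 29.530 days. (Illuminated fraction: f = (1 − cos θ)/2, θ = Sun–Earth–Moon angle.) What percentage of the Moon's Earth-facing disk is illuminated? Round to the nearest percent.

Phase angle: θ = 360°·(8 d)/(29.530 d) = 97.5°.
Illuminated fraction = (1 − cos 97.5°)/2 = (1 − (-0.131))/2 ≈ 0.566, so 57%.

57%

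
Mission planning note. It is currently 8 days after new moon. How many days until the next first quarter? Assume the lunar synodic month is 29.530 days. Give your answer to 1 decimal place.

28.9 days

First quarter is 0.25 of the way through the cycle: age 0.25 × 29.530 = 7.383 d.
This lunation's first quarter (7.383 d) has passed, so add one period: 36.913 − 8 = 28.913 days.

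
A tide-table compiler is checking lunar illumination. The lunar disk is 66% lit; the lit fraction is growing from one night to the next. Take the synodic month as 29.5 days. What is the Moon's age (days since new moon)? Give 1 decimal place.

Invert f = (1 − cos θ)/2 to get cos θ = 1 − 2(0.66) = -0.320, hence θ₀ = arccos -0.320 = 108.7°.
Waxing ⇒ before full, so θ = 108.7°.
That fraction of the synodic month is 108.7/360 × 29.5 d ≈ 8.90 d.

8.9 days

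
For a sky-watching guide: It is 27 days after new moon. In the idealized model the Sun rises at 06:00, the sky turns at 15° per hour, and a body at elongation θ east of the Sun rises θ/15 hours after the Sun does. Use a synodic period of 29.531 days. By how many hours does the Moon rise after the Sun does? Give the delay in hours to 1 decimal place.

The Moon has covered 27/29.531 of its cycle, so θ ≈ 360° × 27/29.531 = 329.1°.
At 15° of sky rotation per hour, 329.1° corresponds to a 21.94 h lag.
So the Moon rises 21.94 h after the Sun.

21.9 h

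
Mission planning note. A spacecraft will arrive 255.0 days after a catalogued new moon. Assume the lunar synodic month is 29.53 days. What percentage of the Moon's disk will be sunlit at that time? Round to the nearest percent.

83%

Reduce mod P: 255.0 − 8×29.53 = 18.76 d into the current lunation.
Phase angle: θ = 360°·(18.76 d)/(29.53 d) = 228.7°.
cos 228.7° = (-0.660), so f = (1 − (-0.660))/2 = 0.830, so 83%.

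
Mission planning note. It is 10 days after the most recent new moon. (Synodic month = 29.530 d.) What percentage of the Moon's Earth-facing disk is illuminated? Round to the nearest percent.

76%

Elongation θ = 360° × 10/29.530 ≈ 121.9°.
With cos θ = (-0.529), the lit fraction is (1 − (-0.529))/2 ≈ 0.764, so 76%.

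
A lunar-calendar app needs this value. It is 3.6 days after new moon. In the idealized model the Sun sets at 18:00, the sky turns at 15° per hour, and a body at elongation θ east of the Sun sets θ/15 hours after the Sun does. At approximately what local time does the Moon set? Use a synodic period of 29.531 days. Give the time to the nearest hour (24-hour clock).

21:00

Phase angle: θ = 360°·(3.6 d)/(29.531 d) = 43.9°.
The Moon trails the Sun by θ/15 = 43.9/15 ≈ 2.93 hours.
18:00 + 2.93 h ≈ 20:56 → 21:00 to the nearest hour.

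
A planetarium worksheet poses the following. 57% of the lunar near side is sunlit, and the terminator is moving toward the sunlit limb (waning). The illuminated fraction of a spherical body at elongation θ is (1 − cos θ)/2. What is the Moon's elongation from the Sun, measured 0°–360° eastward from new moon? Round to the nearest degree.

cos θ = 1 − 2f = -0.140, giving a principal value of 98.0°.
Waning ⇒ past full, so θ = 360° − 98.0° = 262.0°.

262°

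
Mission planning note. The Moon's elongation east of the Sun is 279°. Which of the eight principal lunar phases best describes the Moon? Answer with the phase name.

last quarter

The last quarter sector spans roughly 248°–292°; 279° falls inside it.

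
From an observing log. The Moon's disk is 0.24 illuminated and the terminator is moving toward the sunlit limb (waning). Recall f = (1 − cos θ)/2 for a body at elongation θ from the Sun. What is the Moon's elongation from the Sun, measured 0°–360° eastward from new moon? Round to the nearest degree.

Invert f = (1 − cos θ)/2 to get cos θ = 1 − 2(0.24) = 0.520, hence θ₀ = arccos 0.520 = 58.7°.
Since the Moon is past full (waning), take the reflex angle: θ = 360° − 58.7° = 301.3°.

301°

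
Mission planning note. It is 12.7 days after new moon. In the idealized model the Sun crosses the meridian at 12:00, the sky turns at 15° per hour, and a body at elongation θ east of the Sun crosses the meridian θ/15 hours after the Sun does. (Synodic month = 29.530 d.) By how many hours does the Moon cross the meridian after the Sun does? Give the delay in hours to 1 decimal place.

10.3 h

Phase angle: θ = 360°·(12.7 d)/(29.530 d) = 154.8°.
At 15° of sky rotation per hour, 154.8° corresponds to a 10.32 h lag.
So the Moon crosses the meridian 10.32 h after the Sun.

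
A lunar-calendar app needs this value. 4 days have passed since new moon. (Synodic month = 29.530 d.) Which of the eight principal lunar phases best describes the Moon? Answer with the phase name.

waxing crescent

At 4/29.530 of the cycle, θ ≈ 49° — the waxing crescent range.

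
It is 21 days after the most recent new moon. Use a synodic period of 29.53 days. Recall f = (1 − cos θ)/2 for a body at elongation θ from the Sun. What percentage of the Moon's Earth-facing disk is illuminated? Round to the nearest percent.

62%

Elongation θ = 360° × 21/29.53 ≈ 256.0°.
With cos θ = (-0.242), the lit fraction is (1 − (-0.242))/2 ≈ 0.621, so 62%.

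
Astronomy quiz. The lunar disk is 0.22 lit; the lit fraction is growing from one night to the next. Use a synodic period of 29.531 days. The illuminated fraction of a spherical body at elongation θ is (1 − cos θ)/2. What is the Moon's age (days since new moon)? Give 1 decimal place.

4.6 days

From f = (1 − cos θ)/2: cos θ = 1 − 2×0.22 = 0.560; arccos → 55.9°.
Waxing ⇒ before full, so θ = 55.9°.
Age = 29.531 × 55.9°/360° ≈ 4.59 days.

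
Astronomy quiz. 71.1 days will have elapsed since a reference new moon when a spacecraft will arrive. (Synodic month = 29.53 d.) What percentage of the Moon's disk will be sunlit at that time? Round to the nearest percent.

92%

Reduce mod P: 71.1 − 2×29.53 = 12.04 d into the current lunation.
Phase angle: θ = 360°·(12.04 d)/(29.53 d) = 146.8°.
cos 146.8° = (-0.837), so f = (1 − (-0.837))/2 = 0.918, so 92%.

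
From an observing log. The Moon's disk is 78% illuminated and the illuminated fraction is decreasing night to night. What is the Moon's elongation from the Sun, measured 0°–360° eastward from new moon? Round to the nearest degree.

cos θ = 1 − 2f = -0.560, giving a principal value of 124.1°.
Waning ⇒ past full, so θ = 360° − 124.1° = 235.9°.

236°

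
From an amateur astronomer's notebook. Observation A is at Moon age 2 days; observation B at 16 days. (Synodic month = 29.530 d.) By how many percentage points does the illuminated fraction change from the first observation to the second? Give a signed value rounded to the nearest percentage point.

+94 pp

θ₁ = 360° × 2/29.530 = 24.4°, f₁ = (1 − cos θ₁)/2 = 0.045.
θ₂ = 360° × 16/29.530 = 195.1°, f₂ = (1 − cos θ₂)/2 = 0.983.
Change = f₂ − f₁ = +0.938 → +94 percentage points.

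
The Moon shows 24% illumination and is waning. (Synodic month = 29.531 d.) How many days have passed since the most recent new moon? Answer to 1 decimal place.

24.7 days

cos θ = 1 − 2f = 0.520, giving a principal value of 58.7°.
Waning ⇒ past full, so θ = 360° − 58.7° = 301.3°.
At 360°/29.531 d per day, 301.3° corresponds to 24.72 days.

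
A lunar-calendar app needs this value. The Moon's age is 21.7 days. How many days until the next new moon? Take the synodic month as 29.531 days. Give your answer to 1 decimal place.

7.8 days

One full lunation from the last new moon is 29.531 d; remaining = 29.531 − 21.7 = 7.831 d.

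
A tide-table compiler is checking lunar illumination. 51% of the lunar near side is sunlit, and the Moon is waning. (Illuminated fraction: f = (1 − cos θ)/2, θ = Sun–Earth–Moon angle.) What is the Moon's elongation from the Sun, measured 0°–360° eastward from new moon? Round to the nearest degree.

269°

From f = (1 − cos θ)/2: cos θ = 1 − 2×0.51 = -0.020; arccos → 91.1°.
Waning ⇒ past full, so θ = 360° − 91.1° = 268.9°.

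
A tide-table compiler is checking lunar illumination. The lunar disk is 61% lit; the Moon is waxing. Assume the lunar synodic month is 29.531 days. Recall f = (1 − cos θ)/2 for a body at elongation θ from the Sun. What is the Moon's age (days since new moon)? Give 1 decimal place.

8.4 days

cos θ = 1 − 2f = -0.220, giving a principal value of 102.7°.
Before full moon the principal value applies: θ = 102.7°.
That fraction of the synodic month is 102.7/360 × 29.531 d ≈ 8.43 d.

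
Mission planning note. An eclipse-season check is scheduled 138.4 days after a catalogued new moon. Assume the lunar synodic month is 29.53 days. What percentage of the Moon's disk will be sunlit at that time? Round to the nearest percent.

138.4 d spans 4 complete synodic months (4 × 29.53 = 118.12 d) plus 20.28 d.
Phase angle: θ = 360°·(20.28 d)/(29.53 d) = 247.2°.
cos 247.2° = (-0.387), so f = (1 − (-0.387))/2 = 0.693, so 69%.

69%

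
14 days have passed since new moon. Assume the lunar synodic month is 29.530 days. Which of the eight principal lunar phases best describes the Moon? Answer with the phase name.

θ ≈ 360° × 14/29.530 = 171°, which falls in the full moon sector.

full moon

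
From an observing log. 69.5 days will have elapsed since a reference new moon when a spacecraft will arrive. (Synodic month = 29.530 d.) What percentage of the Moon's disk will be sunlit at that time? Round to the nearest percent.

80%

69.5 d spans 2 complete synodic months (2 × 29.530 = 59.06 d) plus 10.44 d.
Phase angle: θ = 360°·(10.44 d)/(29.530 d) = 127.3°.
Illuminated fraction = (1 − cos 127.3°)/2 = (1 − (-0.606))/2 ≈ 0.803, so 80%.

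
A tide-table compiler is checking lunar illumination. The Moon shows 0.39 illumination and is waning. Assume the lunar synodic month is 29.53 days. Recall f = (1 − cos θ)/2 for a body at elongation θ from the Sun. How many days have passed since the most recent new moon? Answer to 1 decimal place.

23.2 days

cos θ = 1 − 2f = 0.220, giving a principal value of 77.3°.
A waning Moon lies in 180°–360°, so θ = 360° − 77.3° = 282.7°.
That fraction of the synodic month is 282.7/360 × 29.53 d ≈ 23.19 d.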